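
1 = 1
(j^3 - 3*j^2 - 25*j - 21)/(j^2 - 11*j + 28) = (j^2 + 4*j + 3)/(j - 4)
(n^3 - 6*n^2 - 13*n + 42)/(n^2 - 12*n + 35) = (n^2 + n - 6)/(n - 5)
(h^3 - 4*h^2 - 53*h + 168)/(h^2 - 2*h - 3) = (h^2 - h - 56)/(h + 1)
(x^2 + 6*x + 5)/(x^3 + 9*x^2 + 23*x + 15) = 1/(x + 3)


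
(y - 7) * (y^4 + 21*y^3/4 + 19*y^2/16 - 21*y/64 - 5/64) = y^5 - 7*y^4/4 - 569*y^3/16 - 553*y^2/64 + 71*y/32 + 35/64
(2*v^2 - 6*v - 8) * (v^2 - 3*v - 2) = 2*v^4 - 12*v^3 + 6*v^2 + 36*v + 16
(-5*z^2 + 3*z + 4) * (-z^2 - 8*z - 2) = 5*z^4 + 37*z^3 - 18*z^2 - 38*z - 8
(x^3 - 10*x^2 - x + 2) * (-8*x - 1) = -8*x^4 + 79*x^3 + 18*x^2 - 15*x - 2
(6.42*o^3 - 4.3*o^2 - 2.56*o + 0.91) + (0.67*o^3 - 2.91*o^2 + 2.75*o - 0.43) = 7.09*o^3 - 7.21*o^2 + 0.19*o + 0.48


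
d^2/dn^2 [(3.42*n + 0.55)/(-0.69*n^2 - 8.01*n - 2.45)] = (-(1.38*n + 8.01)*(2.76*n + 16.02)*(3.42*n + 0.55) + (14.1588*n + 55.5474)*(0.69*n^2 + 8.01*n + 2.45))/(0.69*n^2 + 8.01*n + 2.45)^3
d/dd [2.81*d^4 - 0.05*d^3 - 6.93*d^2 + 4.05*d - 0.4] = 11.24*d^3 - 0.15*d^2 - 13.86*d + 4.05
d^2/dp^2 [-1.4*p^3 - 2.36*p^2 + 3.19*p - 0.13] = -8.4*p - 4.72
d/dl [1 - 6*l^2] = -12*l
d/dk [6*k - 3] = 6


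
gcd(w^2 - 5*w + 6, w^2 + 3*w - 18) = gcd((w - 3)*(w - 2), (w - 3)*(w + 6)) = w - 3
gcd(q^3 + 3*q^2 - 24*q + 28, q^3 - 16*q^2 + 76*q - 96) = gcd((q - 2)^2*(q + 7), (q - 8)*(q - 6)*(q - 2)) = q - 2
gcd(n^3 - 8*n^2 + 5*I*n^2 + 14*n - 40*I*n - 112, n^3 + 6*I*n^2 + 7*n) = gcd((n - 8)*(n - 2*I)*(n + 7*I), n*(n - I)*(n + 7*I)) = n + 7*I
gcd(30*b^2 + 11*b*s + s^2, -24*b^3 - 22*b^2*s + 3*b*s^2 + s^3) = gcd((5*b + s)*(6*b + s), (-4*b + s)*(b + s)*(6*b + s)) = 6*b + s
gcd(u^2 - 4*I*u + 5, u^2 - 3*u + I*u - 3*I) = u + I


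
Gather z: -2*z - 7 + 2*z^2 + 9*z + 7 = 2*z^2 + 7*z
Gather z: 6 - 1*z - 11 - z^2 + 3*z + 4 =-z^2 + 2*z - 1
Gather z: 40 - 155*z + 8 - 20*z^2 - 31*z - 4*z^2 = -24*z^2 - 186*z + 48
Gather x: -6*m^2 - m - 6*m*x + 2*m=-6*m^2 - 6*m*x + m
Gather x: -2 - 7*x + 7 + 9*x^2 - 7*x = 9*x^2 - 14*x + 5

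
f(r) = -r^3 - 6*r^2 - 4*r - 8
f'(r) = -3*r^2 - 12*r - 4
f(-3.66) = -24.71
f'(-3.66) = -0.27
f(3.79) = -163.78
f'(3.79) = -92.57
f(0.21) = -9.11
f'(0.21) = -6.65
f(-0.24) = -7.37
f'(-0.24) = -1.29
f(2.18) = -55.59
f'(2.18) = -44.42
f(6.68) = -600.53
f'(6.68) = -218.03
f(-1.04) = -9.20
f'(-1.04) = 5.24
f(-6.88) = 61.17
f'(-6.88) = -63.44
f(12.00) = -2648.00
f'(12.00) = -580.00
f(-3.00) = -23.00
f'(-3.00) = 5.00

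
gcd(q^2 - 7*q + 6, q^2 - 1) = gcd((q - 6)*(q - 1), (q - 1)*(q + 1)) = q - 1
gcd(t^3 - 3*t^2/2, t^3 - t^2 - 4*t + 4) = 1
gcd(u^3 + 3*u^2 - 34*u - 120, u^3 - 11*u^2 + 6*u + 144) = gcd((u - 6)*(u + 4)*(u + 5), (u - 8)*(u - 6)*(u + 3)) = u - 6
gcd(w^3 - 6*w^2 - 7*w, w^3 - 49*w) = w^2 - 7*w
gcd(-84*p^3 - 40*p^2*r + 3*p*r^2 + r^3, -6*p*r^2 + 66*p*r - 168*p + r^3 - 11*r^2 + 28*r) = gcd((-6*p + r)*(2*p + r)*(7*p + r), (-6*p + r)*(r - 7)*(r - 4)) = 6*p - r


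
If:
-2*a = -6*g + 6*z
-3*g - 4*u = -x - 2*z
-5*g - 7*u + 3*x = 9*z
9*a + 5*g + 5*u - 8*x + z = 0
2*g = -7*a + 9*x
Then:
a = 0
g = 0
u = 0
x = 0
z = 0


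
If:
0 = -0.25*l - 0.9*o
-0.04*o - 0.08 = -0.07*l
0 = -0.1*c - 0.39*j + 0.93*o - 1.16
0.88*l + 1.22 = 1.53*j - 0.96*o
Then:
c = -18.80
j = 1.19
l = 0.99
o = -0.27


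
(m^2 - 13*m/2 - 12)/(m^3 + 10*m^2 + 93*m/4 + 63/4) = 2*(m - 8)/(2*m^2 + 17*m + 21)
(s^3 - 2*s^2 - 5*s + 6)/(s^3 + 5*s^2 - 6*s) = (s^2 - s - 6)/(s*(s + 6))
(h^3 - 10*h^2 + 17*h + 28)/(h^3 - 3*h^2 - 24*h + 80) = (h^2 - 6*h - 7)/(h^2 + h - 20)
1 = 1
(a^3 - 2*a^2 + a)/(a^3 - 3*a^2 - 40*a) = (-a^2 + 2*a - 1)/(-a^2 + 3*a + 40)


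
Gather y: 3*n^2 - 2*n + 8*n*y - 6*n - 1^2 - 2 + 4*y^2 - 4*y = 3*n^2 - 8*n + 4*y^2 + y*(8*n - 4) - 3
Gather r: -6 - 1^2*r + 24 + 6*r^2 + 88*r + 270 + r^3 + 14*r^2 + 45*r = r^3 + 20*r^2 + 132*r + 288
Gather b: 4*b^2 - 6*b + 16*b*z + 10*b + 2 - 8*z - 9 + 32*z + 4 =4*b^2 + b*(16*z + 4) + 24*z - 3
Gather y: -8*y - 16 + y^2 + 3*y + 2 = y^2 - 5*y - 14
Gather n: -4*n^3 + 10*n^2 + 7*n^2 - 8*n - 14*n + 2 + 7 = -4*n^3 + 17*n^2 - 22*n + 9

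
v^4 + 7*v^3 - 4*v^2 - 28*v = v*(v - 2)*(v + 2)*(v + 7)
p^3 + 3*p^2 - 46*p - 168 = (p - 7)*(p + 4)*(p + 6)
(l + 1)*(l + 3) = l^2 + 4*l + 3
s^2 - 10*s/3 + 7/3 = (s - 7/3)*(s - 1)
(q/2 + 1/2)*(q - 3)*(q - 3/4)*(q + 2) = q^4/2 - 3*q^3/8 - 7*q^2/2 - 3*q/8 + 9/4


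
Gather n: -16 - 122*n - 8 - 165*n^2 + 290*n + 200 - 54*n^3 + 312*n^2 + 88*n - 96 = -54*n^3 + 147*n^2 + 256*n + 80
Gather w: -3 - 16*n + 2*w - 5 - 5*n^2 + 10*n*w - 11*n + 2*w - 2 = -5*n^2 - 27*n + w*(10*n + 4) - 10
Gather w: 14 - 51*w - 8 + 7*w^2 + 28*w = 7*w^2 - 23*w + 6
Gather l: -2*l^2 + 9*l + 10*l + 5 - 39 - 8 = -2*l^2 + 19*l - 42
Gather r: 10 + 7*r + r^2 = r^2 + 7*r + 10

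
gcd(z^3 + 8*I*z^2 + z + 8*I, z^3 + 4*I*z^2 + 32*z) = z + 8*I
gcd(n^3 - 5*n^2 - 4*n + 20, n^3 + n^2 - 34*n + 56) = n - 2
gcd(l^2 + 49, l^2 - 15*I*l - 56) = l - 7*I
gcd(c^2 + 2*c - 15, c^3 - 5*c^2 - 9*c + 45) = c - 3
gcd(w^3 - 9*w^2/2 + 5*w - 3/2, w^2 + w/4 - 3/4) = 1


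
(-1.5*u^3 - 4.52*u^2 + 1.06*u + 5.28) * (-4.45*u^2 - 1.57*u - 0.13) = 6.675*u^5 + 22.469*u^4 + 2.5744*u^3 - 24.5726*u^2 - 8.4274*u - 0.6864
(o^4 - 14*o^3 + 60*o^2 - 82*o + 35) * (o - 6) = o^5 - 20*o^4 + 144*o^3 - 442*o^2 + 527*o - 210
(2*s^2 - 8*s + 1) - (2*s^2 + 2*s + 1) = -10*s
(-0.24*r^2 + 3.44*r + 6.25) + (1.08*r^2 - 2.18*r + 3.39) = 0.84*r^2 + 1.26*r + 9.64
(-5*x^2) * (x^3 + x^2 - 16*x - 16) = -5*x^5 - 5*x^4 + 80*x^3 + 80*x^2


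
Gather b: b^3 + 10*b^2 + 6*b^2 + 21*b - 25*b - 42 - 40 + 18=b^3 + 16*b^2 - 4*b - 64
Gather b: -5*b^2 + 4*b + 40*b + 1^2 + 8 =-5*b^2 + 44*b + 9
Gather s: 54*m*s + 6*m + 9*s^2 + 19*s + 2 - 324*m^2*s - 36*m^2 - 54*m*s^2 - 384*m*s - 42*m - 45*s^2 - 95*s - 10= -36*m^2 - 36*m + s^2*(-54*m - 36) + s*(-324*m^2 - 330*m - 76) - 8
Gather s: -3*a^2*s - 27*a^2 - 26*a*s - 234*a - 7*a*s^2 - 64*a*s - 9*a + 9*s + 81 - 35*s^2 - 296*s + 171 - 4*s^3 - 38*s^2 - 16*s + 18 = -27*a^2 - 243*a - 4*s^3 + s^2*(-7*a - 73) + s*(-3*a^2 - 90*a - 303) + 270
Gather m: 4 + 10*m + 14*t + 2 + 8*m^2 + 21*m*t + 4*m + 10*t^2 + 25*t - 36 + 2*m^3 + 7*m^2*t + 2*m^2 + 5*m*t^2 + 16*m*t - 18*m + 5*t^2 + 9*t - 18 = 2*m^3 + m^2*(7*t + 10) + m*(5*t^2 + 37*t - 4) + 15*t^2 + 48*t - 48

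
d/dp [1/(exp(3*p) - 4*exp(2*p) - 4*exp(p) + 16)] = (-3*exp(2*p) + 8*exp(p) + 4)*exp(p)/(exp(3*p) - 4*exp(2*p) - 4*exp(p) + 16)^2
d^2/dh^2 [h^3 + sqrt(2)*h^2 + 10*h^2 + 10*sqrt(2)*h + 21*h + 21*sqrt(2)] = 6*h + 2*sqrt(2) + 20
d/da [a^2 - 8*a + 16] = 2*a - 8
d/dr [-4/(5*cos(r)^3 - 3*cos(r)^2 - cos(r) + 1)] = 4*(-15*cos(r)^2 + 6*cos(r) + 1)*sin(r)/(5*cos(r)^3 - 3*cos(r)^2 - cos(r) + 1)^2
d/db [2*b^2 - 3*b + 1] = 4*b - 3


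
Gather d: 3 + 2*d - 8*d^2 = -8*d^2 + 2*d + 3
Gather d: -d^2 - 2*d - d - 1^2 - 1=-d^2 - 3*d - 2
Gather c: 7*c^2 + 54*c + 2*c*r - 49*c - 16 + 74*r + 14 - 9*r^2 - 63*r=7*c^2 + c*(2*r + 5) - 9*r^2 + 11*r - 2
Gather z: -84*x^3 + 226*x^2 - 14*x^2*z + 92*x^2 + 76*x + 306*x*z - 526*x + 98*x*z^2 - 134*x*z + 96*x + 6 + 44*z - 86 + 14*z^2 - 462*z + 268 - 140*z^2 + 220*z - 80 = -84*x^3 + 318*x^2 - 354*x + z^2*(98*x - 126) + z*(-14*x^2 + 172*x - 198) + 108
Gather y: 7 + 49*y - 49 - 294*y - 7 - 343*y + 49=-588*y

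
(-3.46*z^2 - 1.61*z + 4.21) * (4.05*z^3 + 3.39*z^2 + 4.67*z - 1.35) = -14.013*z^5 - 18.2499*z^4 - 4.5656*z^3 + 11.4242*z^2 + 21.8342*z - 5.6835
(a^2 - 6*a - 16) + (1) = a^2 - 6*a - 15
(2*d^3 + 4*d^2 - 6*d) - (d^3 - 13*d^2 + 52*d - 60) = d^3 + 17*d^2 - 58*d + 60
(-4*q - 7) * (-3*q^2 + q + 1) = 12*q^3 + 17*q^2 - 11*q - 7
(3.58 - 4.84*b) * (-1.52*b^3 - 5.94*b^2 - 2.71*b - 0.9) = 7.3568*b^4 + 23.308*b^3 - 8.1488*b^2 - 5.3458*b - 3.222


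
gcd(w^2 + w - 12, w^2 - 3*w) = w - 3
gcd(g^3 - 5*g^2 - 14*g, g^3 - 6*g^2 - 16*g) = g^2 + 2*g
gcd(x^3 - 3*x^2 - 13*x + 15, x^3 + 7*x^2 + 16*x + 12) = x + 3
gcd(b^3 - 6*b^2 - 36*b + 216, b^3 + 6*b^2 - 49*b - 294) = b + 6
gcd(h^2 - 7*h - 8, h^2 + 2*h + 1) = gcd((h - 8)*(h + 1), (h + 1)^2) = h + 1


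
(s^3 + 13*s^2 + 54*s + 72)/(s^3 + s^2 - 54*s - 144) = (s + 4)/(s - 8)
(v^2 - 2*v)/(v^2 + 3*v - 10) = v/(v + 5)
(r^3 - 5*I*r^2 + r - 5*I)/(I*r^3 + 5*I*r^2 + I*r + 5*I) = (-I*r - 5)/(r + 5)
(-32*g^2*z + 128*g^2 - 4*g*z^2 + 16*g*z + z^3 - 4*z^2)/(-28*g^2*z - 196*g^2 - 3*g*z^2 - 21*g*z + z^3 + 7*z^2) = (-8*g*z + 32*g + z^2 - 4*z)/(-7*g*z - 49*g + z^2 + 7*z)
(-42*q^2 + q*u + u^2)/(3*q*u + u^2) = (-42*q^2 + q*u + u^2)/(u*(3*q + u))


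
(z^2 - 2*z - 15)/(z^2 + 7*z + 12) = (z - 5)/(z + 4)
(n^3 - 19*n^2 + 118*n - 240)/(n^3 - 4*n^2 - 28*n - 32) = (n^2 - 11*n + 30)/(n^2 + 4*n + 4)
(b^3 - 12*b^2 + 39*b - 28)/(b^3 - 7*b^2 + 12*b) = (b^2 - 8*b + 7)/(b*(b - 3))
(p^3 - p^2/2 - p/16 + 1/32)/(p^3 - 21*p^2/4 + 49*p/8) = (32*p^3 - 16*p^2 - 2*p + 1)/(4*p*(8*p^2 - 42*p + 49))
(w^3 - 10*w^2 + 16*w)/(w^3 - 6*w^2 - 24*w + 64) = w/(w + 4)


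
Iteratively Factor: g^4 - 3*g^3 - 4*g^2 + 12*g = (g)*(g^3 - 3*g^2 - 4*g + 12) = g*(g + 2)*(g^2 - 5*g + 6) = g*(g - 2)*(g + 2)*(g - 3)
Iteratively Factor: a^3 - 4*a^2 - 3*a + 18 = (a + 2)*(a^2 - 6*a + 9) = (a - 3)*(a + 2)*(a - 3)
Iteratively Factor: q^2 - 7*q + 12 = (q - 3)*(q - 4)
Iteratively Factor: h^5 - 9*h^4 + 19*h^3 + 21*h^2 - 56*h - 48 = (h + 1)*(h^4 - 10*h^3 + 29*h^2 - 8*h - 48) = (h + 1)^2*(h^3 - 11*h^2 + 40*h - 48) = (h - 4)*(h + 1)^2*(h^2 - 7*h + 12) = (h - 4)^2*(h + 1)^2*(h - 3)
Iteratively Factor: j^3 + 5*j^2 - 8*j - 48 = (j + 4)*(j^2 + j - 12) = (j + 4)^2*(j - 3)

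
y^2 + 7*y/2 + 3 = (y + 3/2)*(y + 2)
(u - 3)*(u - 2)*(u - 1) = u^3 - 6*u^2 + 11*u - 6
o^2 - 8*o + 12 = (o - 6)*(o - 2)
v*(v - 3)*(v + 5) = v^3 + 2*v^2 - 15*v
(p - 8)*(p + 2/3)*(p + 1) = p^3 - 19*p^2/3 - 38*p/3 - 16/3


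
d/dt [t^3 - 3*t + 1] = 3*t^2 - 3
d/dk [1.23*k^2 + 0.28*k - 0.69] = 2.46*k + 0.28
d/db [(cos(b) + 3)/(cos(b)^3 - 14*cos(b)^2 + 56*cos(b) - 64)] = (-165*cos(b) - 5*cos(2*b) + cos(3*b) + 459)*sin(b)/(2*(cos(b)^3 - 14*cos(b)^2 + 56*cos(b) - 64)^2)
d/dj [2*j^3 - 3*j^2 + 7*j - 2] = 6*j^2 - 6*j + 7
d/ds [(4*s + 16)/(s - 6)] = -40/(s - 6)^2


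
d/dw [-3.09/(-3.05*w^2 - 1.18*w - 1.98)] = (-18.849*w - 3.6462)/(3.05*w^2 + 1.18*w + 1.98)^2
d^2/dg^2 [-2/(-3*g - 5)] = 36/(3*g + 5)^3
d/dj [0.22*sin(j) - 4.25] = 0.22*cos(j)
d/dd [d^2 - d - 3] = 2*d - 1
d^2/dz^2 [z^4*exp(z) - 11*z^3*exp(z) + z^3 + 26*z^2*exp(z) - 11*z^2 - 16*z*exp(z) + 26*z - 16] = z^4*exp(z) - 3*z^3*exp(z) - 28*z^2*exp(z) + 22*z*exp(z) + 6*z + 20*exp(z) - 22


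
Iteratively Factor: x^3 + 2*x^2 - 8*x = (x)*(x^2 + 2*x - 8) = x*(x - 2)*(x + 4)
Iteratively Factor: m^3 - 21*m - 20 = (m - 5)*(m^2 + 5*m + 4) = (m - 5)*(m + 1)*(m + 4)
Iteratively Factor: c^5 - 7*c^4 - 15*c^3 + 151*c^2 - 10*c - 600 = (c + 4)*(c^4 - 11*c^3 + 29*c^2 + 35*c - 150) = (c - 3)*(c + 4)*(c^3 - 8*c^2 + 5*c + 50) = (c - 3)*(c + 2)*(c + 4)*(c^2 - 10*c + 25) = (c - 5)*(c - 3)*(c + 2)*(c + 4)*(c - 5)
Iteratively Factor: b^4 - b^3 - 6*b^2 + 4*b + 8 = (b - 2)*(b^3 + b^2 - 4*b - 4) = (b - 2)^2*(b^2 + 3*b + 2) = (b - 2)^2*(b + 2)*(b + 1)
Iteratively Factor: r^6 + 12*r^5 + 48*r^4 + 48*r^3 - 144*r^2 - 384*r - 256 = (r + 4)*(r^5 + 8*r^4 + 16*r^3 - 16*r^2 - 80*r - 64) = (r - 2)*(r + 4)*(r^4 + 10*r^3 + 36*r^2 + 56*r + 32) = (r - 2)*(r + 2)*(r + 4)*(r^3 + 8*r^2 + 20*r + 16) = (r - 2)*(r + 2)*(r + 4)^2*(r^2 + 4*r + 4) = (r - 2)*(r + 2)^2*(r + 4)^2*(r + 2)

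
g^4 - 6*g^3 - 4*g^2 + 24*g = g*(g - 6)*(g - 2)*(g + 2)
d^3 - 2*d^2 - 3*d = d*(d - 3)*(d + 1)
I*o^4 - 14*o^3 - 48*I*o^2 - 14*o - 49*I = (o + I)*(o + 7*I)^2*(I*o + 1)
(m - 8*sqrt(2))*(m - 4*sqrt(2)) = m^2 - 12*sqrt(2)*m + 64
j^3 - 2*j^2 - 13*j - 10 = (j - 5)*(j + 1)*(j + 2)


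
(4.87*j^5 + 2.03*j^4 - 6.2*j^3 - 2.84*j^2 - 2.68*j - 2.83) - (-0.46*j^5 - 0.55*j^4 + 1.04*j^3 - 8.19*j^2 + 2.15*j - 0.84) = 5.33*j^5 + 2.58*j^4 - 7.24*j^3 + 5.35*j^2 - 4.83*j - 1.99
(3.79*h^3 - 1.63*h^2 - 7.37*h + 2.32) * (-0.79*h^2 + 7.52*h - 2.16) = -2.9941*h^5 + 29.7885*h^4 - 14.6217*h^3 - 53.7344*h^2 + 33.3656*h - 5.0112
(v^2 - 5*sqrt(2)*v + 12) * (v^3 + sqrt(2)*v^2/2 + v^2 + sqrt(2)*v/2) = v^5 - 9*sqrt(2)*v^4/2 + v^4 - 9*sqrt(2)*v^3/2 + 7*v^3 + 7*v^2 + 6*sqrt(2)*v^2 + 6*sqrt(2)*v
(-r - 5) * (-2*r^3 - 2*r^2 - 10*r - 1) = 2*r^4 + 12*r^3 + 20*r^2 + 51*r + 5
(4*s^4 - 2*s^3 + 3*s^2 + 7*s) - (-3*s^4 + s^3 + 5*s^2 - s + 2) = 7*s^4 - 3*s^3 - 2*s^2 + 8*s - 2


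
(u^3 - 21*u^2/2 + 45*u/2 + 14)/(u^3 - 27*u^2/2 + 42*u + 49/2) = (u - 4)/(u - 7)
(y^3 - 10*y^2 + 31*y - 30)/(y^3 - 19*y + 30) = (y - 5)/(y + 5)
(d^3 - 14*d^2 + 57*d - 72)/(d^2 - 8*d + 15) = (d^2 - 11*d + 24)/(d - 5)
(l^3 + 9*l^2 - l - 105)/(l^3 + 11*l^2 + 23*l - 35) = (l - 3)/(l - 1)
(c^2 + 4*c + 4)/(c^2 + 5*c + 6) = (c + 2)/(c + 3)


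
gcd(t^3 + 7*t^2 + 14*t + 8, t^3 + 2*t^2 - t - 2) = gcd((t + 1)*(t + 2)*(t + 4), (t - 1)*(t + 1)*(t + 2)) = t^2 + 3*t + 2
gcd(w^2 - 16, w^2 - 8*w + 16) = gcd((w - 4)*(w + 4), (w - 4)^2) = w - 4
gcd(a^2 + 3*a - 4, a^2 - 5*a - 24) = 1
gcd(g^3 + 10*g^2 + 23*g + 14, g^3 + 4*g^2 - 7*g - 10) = g + 1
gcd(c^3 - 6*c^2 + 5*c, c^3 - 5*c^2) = c^2 - 5*c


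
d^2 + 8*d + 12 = (d + 2)*(d + 6)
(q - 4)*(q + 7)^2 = q^3 + 10*q^2 - 7*q - 196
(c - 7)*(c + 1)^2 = c^3 - 5*c^2 - 13*c - 7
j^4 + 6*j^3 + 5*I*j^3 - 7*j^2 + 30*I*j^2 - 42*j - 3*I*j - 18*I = (j + 6)*(j + I)^2*(j + 3*I)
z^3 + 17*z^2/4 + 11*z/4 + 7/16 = (z + 1/4)*(z + 1/2)*(z + 7/2)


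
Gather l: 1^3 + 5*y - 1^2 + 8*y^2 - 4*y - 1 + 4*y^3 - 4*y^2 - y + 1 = 4*y^3 + 4*y^2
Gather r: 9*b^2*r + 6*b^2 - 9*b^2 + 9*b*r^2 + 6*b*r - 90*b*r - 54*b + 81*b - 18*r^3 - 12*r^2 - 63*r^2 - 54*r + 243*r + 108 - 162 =-3*b^2 + 27*b - 18*r^3 + r^2*(9*b - 75) + r*(9*b^2 - 84*b + 189) - 54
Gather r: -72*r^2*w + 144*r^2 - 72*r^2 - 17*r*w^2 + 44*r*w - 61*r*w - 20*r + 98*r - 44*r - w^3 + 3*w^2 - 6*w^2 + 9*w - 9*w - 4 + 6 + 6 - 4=r^2*(72 - 72*w) + r*(-17*w^2 - 17*w + 34) - w^3 - 3*w^2 + 4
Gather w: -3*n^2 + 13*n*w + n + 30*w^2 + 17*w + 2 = -3*n^2 + n + 30*w^2 + w*(13*n + 17) + 2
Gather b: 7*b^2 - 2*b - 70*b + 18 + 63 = 7*b^2 - 72*b + 81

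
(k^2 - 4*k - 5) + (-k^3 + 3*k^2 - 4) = -k^3 + 4*k^2 - 4*k - 9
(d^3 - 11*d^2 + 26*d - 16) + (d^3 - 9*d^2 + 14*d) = 2*d^3 - 20*d^2 + 40*d - 16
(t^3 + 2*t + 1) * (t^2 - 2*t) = t^5 - 2*t^4 + 2*t^3 - 3*t^2 - 2*t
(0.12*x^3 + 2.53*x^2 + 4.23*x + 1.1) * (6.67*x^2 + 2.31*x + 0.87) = 0.8004*x^5 + 17.1523*x^4 + 34.1628*x^3 + 19.3094*x^2 + 6.2211*x + 0.957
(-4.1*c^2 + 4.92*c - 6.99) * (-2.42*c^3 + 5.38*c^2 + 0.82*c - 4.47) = 9.922*c^5 - 33.9644*c^4 + 40.0234*c^3 - 15.2448*c^2 - 27.7242*c + 31.2453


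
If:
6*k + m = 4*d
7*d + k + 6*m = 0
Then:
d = -35*m/46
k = -31*m/46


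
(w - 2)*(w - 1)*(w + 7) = w^3 + 4*w^2 - 19*w + 14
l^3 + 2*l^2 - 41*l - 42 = (l - 6)*(l + 1)*(l + 7)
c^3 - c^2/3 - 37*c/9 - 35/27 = (c - 7/3)*(c + 1/3)*(c + 5/3)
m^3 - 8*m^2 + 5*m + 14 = (m - 7)*(m - 2)*(m + 1)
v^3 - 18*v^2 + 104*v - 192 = (v - 8)*(v - 6)*(v - 4)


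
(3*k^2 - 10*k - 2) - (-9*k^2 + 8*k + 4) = 12*k^2 - 18*k - 6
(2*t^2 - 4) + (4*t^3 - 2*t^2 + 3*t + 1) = 4*t^3 + 3*t - 3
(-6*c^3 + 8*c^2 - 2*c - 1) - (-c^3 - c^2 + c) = -5*c^3 + 9*c^2 - 3*c - 1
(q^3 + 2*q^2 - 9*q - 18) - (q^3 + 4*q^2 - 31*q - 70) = -2*q^2 + 22*q + 52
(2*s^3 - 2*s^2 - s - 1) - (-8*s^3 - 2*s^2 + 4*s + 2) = 10*s^3 - 5*s - 3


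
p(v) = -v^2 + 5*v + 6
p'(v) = 5 - 2*v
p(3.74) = 10.71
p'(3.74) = -2.48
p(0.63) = 8.75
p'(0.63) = 3.74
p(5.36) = 4.07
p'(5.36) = -5.72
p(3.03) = 11.97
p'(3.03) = -1.06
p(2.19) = 12.15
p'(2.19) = 0.62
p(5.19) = 5.01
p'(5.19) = -5.38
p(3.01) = 11.99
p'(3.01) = -1.02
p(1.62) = 11.48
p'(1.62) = 1.76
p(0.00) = 6.00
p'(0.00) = 5.00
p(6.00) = 0.00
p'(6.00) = -7.00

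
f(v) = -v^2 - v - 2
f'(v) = -2*v - 1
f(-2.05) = -4.15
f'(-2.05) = 3.10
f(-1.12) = -2.13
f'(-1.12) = 1.24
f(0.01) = -2.01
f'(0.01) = -1.02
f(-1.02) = -2.02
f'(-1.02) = 1.04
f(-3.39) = -10.10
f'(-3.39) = 5.78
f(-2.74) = -6.77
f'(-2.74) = 4.48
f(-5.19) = -23.75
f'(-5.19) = 9.38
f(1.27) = -4.88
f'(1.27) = -3.54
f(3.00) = -14.00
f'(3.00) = -7.00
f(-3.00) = -8.00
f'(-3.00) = 5.00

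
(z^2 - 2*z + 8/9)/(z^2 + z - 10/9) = (3*z - 4)/(3*z + 5)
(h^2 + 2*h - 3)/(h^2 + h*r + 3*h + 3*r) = (h - 1)/(h + r)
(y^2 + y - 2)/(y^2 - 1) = (y + 2)/(y + 1)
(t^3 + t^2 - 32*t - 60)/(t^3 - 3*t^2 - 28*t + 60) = (t + 2)/(t - 2)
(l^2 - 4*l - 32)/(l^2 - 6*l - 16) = (l + 4)/(l + 2)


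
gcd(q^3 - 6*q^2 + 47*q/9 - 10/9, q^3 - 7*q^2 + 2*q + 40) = q - 5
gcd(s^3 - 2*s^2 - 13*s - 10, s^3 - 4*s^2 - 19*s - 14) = s^2 + 3*s + 2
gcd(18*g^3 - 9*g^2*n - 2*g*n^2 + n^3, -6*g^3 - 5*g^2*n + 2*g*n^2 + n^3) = 6*g^2 - g*n - n^2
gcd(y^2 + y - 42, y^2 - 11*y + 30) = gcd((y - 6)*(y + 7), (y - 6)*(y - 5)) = y - 6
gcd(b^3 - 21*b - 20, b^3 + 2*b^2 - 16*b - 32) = b + 4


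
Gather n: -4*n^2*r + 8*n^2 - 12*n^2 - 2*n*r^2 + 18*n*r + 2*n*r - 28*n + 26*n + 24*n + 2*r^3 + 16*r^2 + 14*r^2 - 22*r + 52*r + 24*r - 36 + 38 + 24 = n^2*(-4*r - 4) + n*(-2*r^2 + 20*r + 22) + 2*r^3 + 30*r^2 + 54*r + 26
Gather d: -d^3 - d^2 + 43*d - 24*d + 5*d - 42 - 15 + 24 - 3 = -d^3 - d^2 + 24*d - 36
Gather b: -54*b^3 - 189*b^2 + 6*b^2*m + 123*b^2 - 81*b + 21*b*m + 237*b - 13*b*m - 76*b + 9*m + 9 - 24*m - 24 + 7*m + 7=-54*b^3 + b^2*(6*m - 66) + b*(8*m + 80) - 8*m - 8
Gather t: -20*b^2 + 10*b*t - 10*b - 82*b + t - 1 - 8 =-20*b^2 - 92*b + t*(10*b + 1) - 9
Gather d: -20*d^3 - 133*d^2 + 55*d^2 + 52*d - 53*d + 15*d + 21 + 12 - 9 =-20*d^3 - 78*d^2 + 14*d + 24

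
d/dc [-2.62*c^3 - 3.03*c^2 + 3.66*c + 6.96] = -7.86*c^2 - 6.06*c + 3.66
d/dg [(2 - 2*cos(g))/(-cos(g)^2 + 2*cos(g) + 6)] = 2*(cos(g)^2 - 2*cos(g) + 8)*sin(g)/(sin(g)^2 + 2*cos(g) + 5)^2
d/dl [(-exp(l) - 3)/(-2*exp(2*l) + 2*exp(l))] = (-exp(2*l) - 6*exp(l) + 3)*exp(-l)/(2*(exp(2*l) - 2*exp(l) + 1))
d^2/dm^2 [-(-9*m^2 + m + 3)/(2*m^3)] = 3*(3*m^2 - m - 6)/m^5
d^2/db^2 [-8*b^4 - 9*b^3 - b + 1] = 6*b*(-16*b - 9)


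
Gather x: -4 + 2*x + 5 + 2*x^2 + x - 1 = 2*x^2 + 3*x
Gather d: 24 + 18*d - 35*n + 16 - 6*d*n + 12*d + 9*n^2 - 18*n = d*(30 - 6*n) + 9*n^2 - 53*n + 40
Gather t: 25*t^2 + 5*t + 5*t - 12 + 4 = 25*t^2 + 10*t - 8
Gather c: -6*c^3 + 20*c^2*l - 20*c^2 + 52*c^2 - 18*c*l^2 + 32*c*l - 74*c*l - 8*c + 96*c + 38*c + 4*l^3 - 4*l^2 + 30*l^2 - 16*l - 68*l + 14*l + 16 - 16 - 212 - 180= -6*c^3 + c^2*(20*l + 32) + c*(-18*l^2 - 42*l + 126) + 4*l^3 + 26*l^2 - 70*l - 392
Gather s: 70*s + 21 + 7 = 70*s + 28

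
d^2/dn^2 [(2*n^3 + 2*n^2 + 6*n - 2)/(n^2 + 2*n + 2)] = 4*(3*n^3 + 3*n^2 - 12*n - 10)/(n^6 + 6*n^5 + 18*n^4 + 32*n^3 + 36*n^2 + 24*n + 8)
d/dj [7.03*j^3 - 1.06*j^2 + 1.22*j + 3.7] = 21.09*j^2 - 2.12*j + 1.22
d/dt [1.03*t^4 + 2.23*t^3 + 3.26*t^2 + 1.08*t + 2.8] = 4.12*t^3 + 6.69*t^2 + 6.52*t + 1.08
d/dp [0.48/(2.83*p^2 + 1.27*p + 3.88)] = (-2.7168*p - 0.6096)/(2.83*p^2 + 1.27*p + 3.88)^2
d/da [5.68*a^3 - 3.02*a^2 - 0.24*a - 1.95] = 17.04*a^2 - 6.04*a - 0.24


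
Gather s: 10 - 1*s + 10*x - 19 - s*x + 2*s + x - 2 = s*(1 - x) + 11*x - 11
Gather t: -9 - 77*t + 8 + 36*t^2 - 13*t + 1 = 36*t^2 - 90*t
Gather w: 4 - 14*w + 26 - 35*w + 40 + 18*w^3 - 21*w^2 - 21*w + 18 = 18*w^3 - 21*w^2 - 70*w + 88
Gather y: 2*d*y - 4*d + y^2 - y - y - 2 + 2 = -4*d + y^2 + y*(2*d - 2)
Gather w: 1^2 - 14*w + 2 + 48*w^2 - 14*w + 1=48*w^2 - 28*w + 4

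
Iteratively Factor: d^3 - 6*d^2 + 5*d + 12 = (d - 4)*(d^2 - 2*d - 3) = (d - 4)*(d - 3)*(d + 1)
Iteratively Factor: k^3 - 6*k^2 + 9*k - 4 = (k - 1)*(k^2 - 5*k + 4) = (k - 4)*(k - 1)*(k - 1)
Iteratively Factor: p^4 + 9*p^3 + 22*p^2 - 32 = (p + 2)*(p^3 + 7*p^2 + 8*p - 16) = (p - 1)*(p + 2)*(p^2 + 8*p + 16) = (p - 1)*(p + 2)*(p + 4)*(p + 4)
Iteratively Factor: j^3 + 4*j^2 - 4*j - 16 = (j + 4)*(j^2 - 4) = (j - 2)*(j + 4)*(j + 2)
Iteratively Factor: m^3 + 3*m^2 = (m)*(m^2 + 3*m) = m^2*(m + 3)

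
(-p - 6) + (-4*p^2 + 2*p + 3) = -4*p^2 + p - 3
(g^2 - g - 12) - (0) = g^2 - g - 12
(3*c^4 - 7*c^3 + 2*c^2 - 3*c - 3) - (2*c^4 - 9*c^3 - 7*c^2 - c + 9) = c^4 + 2*c^3 + 9*c^2 - 2*c - 12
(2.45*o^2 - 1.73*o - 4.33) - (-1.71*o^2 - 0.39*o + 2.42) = 4.16*o^2 - 1.34*o - 6.75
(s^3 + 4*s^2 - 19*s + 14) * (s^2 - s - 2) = s^5 + 3*s^4 - 25*s^3 + 25*s^2 + 24*s - 28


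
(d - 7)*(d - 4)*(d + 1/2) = d^3 - 21*d^2/2 + 45*d/2 + 14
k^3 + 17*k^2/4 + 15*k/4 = k*(k + 5/4)*(k + 3)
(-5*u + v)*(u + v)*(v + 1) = -5*u^2*v - 5*u^2 - 4*u*v^2 - 4*u*v + v^3 + v^2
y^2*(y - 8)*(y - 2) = y^4 - 10*y^3 + 16*y^2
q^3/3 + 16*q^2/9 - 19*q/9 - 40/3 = (q/3 + 1)*(q - 8/3)*(q + 5)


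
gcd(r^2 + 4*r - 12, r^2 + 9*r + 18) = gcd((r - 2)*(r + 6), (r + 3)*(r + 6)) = r + 6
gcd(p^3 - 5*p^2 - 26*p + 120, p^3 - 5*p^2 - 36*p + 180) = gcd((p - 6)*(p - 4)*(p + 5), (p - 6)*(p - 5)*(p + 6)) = p - 6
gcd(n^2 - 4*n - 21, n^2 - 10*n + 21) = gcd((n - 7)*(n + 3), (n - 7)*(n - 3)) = n - 7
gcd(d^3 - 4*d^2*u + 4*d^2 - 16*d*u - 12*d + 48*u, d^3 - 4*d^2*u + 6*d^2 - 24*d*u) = -d^2 + 4*d*u - 6*d + 24*u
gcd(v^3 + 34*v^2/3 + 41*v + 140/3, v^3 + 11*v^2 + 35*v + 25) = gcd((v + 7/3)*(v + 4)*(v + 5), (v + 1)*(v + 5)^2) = v + 5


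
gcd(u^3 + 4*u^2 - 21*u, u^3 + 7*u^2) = u^2 + 7*u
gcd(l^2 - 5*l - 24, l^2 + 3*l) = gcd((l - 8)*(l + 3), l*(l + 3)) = l + 3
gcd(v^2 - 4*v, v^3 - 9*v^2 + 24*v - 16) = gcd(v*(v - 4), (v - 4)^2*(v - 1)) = v - 4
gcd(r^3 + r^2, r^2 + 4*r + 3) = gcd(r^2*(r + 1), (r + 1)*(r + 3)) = r + 1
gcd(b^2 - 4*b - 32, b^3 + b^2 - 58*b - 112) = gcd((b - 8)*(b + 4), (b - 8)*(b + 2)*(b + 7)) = b - 8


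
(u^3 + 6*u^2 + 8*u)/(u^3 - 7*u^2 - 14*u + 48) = u*(u^2 + 6*u + 8)/(u^3 - 7*u^2 - 14*u + 48)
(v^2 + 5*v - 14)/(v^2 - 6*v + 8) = (v + 7)/(v - 4)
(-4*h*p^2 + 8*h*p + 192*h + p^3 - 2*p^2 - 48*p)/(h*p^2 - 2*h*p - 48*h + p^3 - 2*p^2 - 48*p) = (-4*h + p)/(h + p)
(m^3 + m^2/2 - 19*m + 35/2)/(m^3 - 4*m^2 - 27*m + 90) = (2*m^2 - 9*m + 7)/(2*(m^2 - 9*m + 18))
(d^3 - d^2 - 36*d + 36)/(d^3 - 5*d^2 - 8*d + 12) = (d + 6)/(d + 2)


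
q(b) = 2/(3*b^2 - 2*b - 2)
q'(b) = 2*(2 - 6*b)/(3*b^2 - 2*b - 2)^2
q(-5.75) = 0.02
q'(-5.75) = 0.01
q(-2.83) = 0.07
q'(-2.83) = 0.05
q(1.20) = -25.00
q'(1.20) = -1625.00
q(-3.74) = 0.04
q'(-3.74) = 0.02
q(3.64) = 0.07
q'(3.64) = -0.04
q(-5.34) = 0.02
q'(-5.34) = 0.01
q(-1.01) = 0.65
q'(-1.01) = 1.70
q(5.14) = 0.03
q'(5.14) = -0.01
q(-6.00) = 0.02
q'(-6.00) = 0.01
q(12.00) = 0.00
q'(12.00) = 0.00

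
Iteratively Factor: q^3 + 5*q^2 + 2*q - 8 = (q - 1)*(q^2 + 6*q + 8) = (q - 1)*(q + 2)*(q + 4)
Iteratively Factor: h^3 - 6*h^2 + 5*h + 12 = (h + 1)*(h^2 - 7*h + 12) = (h - 4)*(h + 1)*(h - 3)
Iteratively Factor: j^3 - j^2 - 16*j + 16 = (j - 4)*(j^2 + 3*j - 4) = (j - 4)*(j + 4)*(j - 1)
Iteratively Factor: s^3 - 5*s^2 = (s - 5)*(s^2) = s*(s - 5)*(s)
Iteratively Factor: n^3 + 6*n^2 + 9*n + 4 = (n + 1)*(n^2 + 5*n + 4) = (n + 1)*(n + 4)*(n + 1)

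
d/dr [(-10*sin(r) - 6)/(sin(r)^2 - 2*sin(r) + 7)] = 2*(5*sin(r)^2 + 6*sin(r) - 41)*cos(r)/(sin(r)^2 - 2*sin(r) + 7)^2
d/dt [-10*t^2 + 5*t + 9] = 5 - 20*t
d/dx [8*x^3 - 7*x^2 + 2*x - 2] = 24*x^2 - 14*x + 2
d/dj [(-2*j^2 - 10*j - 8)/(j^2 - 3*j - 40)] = 8*(2*j^2 + 22*j + 47)/(j^4 - 6*j^3 - 71*j^2 + 240*j + 1600)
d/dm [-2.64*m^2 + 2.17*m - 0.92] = 2.17 - 5.28*m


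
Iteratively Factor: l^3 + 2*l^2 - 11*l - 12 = (l - 3)*(l^2 + 5*l + 4) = (l - 3)*(l + 4)*(l + 1)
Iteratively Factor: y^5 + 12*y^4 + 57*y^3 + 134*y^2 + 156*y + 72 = (y + 2)*(y^4 + 10*y^3 + 37*y^2 + 60*y + 36) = (y + 2)^2*(y^3 + 8*y^2 + 21*y + 18) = (y + 2)^2*(y + 3)*(y^2 + 5*y + 6) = (y + 2)^2*(y + 3)^2*(y + 2)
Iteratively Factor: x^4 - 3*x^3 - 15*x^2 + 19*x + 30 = (x + 1)*(x^3 - 4*x^2 - 11*x + 30) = (x - 5)*(x + 1)*(x^2 + x - 6) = (x - 5)*(x + 1)*(x + 3)*(x - 2)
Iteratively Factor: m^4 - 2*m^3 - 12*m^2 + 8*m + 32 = (m - 4)*(m^3 + 2*m^2 - 4*m - 8) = (m - 4)*(m + 2)*(m^2 - 4) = (m - 4)*(m + 2)^2*(m - 2)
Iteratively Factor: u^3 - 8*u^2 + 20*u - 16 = (u - 2)*(u^2 - 6*u + 8) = (u - 4)*(u - 2)*(u - 2)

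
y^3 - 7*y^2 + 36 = (y - 6)*(y - 3)*(y + 2)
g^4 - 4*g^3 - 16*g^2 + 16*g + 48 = (g - 6)*(g - 2)*(g + 2)^2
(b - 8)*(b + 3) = b^2 - 5*b - 24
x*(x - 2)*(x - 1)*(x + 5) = x^4 + 2*x^3 - 13*x^2 + 10*x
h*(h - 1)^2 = h^3 - 2*h^2 + h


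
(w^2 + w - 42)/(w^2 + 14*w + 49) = (w - 6)/(w + 7)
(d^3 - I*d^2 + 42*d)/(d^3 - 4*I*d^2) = (d^2 - I*d + 42)/(d*(d - 4*I))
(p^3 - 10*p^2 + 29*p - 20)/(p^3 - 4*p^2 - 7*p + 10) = (p - 4)/(p + 2)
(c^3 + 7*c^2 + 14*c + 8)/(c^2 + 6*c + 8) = c + 1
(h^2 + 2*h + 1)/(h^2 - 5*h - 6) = (h + 1)/(h - 6)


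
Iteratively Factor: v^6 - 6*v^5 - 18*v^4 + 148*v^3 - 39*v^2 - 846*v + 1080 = (v - 3)*(v^5 - 3*v^4 - 27*v^3 + 67*v^2 + 162*v - 360) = (v - 3)*(v - 2)*(v^4 - v^3 - 29*v^2 + 9*v + 180) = (v - 3)^2*(v - 2)*(v^3 + 2*v^2 - 23*v - 60) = (v - 5)*(v - 3)^2*(v - 2)*(v^2 + 7*v + 12) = (v - 5)*(v - 3)^2*(v - 2)*(v + 3)*(v + 4)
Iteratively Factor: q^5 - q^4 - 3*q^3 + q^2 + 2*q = (q - 1)*(q^4 - 3*q^2 - 2*q) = (q - 1)*(q + 1)*(q^3 - q^2 - 2*q) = q*(q - 1)*(q + 1)*(q^2 - q - 2) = q*(q - 2)*(q - 1)*(q + 1)*(q + 1)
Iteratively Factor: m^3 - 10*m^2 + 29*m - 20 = (m - 4)*(m^2 - 6*m + 5) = (m - 4)*(m - 1)*(m - 5)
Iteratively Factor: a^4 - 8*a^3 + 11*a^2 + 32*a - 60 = (a - 5)*(a^3 - 3*a^2 - 4*a + 12) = (a - 5)*(a - 2)*(a^2 - a - 6) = (a - 5)*(a - 3)*(a - 2)*(a + 2)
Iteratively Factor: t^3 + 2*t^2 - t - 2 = (t - 1)*(t^2 + 3*t + 2) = (t - 1)*(t + 2)*(t + 1)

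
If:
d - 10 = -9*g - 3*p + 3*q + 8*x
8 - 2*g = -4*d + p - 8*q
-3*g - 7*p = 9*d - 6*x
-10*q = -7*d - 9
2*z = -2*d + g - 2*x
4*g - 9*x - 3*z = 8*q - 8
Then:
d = -23673/23669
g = 46964/23669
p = 38580/23669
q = 4731/23669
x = 65965/47338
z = 28345/47338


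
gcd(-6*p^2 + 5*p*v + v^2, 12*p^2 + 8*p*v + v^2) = 6*p + v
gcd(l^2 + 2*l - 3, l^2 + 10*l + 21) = l + 3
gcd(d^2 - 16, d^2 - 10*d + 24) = d - 4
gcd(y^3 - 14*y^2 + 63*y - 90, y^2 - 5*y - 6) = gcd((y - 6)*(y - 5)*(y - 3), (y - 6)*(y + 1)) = y - 6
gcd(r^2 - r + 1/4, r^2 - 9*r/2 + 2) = r - 1/2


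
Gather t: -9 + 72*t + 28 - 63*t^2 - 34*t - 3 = -63*t^2 + 38*t + 16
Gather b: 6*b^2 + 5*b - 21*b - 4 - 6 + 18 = 6*b^2 - 16*b + 8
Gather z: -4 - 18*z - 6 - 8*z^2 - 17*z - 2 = -8*z^2 - 35*z - 12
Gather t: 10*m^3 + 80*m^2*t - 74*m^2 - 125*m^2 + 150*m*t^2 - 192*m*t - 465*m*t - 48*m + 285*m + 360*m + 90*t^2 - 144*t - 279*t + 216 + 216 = 10*m^3 - 199*m^2 + 597*m + t^2*(150*m + 90) + t*(80*m^2 - 657*m - 423) + 432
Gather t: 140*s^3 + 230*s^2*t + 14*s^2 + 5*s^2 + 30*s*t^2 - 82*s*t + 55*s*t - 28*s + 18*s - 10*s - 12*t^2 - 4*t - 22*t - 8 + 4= 140*s^3 + 19*s^2 - 20*s + t^2*(30*s - 12) + t*(230*s^2 - 27*s - 26) - 4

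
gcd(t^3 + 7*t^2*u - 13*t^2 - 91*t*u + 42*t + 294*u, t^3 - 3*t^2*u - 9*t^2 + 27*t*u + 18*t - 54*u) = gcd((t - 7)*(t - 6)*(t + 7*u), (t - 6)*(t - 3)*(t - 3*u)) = t - 6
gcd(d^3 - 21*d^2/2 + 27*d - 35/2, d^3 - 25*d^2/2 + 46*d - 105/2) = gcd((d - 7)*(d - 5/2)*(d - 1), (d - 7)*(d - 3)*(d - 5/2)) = d^2 - 19*d/2 + 35/2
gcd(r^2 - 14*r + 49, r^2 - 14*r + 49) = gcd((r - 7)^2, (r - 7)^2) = r^2 - 14*r + 49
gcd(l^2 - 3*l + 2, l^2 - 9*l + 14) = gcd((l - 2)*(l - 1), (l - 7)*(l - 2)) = l - 2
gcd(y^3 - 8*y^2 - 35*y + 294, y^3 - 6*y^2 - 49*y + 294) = y - 7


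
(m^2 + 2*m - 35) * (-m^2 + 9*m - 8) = -m^4 + 7*m^3 + 45*m^2 - 331*m + 280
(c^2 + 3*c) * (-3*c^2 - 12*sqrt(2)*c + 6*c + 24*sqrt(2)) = -3*c^4 - 12*sqrt(2)*c^3 - 3*c^3 - 12*sqrt(2)*c^2 + 18*c^2 + 72*sqrt(2)*c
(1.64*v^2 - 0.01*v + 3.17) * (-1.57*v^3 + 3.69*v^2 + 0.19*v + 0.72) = -2.5748*v^5 + 6.0673*v^4 - 4.7022*v^3 + 12.8762*v^2 + 0.5951*v + 2.2824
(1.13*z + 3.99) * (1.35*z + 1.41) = 1.5255*z^2 + 6.9798*z + 5.6259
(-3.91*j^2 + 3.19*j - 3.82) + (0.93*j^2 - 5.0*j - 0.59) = -2.98*j^2 - 1.81*j - 4.41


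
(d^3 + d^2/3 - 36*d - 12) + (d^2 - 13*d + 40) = d^3 + 4*d^2/3 - 49*d + 28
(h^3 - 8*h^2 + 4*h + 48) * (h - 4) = h^4 - 12*h^3 + 36*h^2 + 32*h - 192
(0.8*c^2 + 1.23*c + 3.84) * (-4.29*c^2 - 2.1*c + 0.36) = -3.432*c^4 - 6.9567*c^3 - 18.7686*c^2 - 7.6212*c + 1.3824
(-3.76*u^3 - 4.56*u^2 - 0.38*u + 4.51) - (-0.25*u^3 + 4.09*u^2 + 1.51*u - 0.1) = -3.51*u^3 - 8.65*u^2 - 1.89*u + 4.61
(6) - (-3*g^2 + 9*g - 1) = 3*g^2 - 9*g + 7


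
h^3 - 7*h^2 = h^2*(h - 7)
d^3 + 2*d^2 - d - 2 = (d - 1)*(d + 1)*(d + 2)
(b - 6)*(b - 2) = b^2 - 8*b + 12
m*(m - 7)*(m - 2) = m^3 - 9*m^2 + 14*m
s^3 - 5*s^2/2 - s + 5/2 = (s - 5/2)*(s - 1)*(s + 1)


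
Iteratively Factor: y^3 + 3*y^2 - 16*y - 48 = (y + 4)*(y^2 - y - 12) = (y - 4)*(y + 4)*(y + 3)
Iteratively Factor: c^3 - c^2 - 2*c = (c - 2)*(c^2 + c) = c*(c - 2)*(c + 1)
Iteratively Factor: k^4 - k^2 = (k)*(k^3 - k) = k*(k - 1)*(k^2 + k) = k^2*(k - 1)*(k + 1)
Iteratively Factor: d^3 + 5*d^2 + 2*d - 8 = (d + 2)*(d^2 + 3*d - 4) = (d - 1)*(d + 2)*(d + 4)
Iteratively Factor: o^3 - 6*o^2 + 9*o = (o - 3)*(o^2 - 3*o) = o*(o - 3)*(o - 3)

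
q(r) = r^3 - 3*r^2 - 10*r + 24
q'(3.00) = -1.00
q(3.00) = -6.00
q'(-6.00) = 134.00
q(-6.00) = -240.00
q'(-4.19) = 67.81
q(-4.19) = -60.33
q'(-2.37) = 21.07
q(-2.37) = 17.54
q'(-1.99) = 13.82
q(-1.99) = 24.14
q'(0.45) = -12.09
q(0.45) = 18.98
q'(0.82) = -12.90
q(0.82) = 14.33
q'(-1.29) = 2.73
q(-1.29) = 29.76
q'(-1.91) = 12.40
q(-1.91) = 25.19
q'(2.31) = -7.85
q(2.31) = -2.78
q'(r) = 3*r^2 - 6*r - 10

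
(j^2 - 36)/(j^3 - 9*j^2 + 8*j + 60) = (j + 6)/(j^2 - 3*j - 10)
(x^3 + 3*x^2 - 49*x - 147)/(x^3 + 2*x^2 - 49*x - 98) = (x + 3)/(x + 2)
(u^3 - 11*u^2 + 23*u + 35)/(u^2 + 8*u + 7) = (u^2 - 12*u + 35)/(u + 7)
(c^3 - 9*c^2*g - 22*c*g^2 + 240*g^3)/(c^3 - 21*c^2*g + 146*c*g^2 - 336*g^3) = (c + 5*g)/(c - 7*g)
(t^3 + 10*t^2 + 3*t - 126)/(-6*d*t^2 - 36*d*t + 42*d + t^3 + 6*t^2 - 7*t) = (t^2 + 3*t - 18)/(-6*d*t + 6*d + t^2 - t)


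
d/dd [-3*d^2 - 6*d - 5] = -6*d - 6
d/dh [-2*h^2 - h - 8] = -4*h - 1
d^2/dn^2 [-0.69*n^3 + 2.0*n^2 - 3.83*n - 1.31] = 4.0 - 4.14*n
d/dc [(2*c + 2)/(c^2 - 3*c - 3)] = 2*c*(-c - 2)/(c^4 - 6*c^3 + 3*c^2 + 18*c + 9)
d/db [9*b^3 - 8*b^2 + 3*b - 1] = 27*b^2 - 16*b + 3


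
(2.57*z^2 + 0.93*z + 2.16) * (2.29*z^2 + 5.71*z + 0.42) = 5.8853*z^4 + 16.8044*z^3 + 11.3361*z^2 + 12.7242*z + 0.9072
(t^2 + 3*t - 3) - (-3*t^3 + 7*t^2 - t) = 3*t^3 - 6*t^2 + 4*t - 3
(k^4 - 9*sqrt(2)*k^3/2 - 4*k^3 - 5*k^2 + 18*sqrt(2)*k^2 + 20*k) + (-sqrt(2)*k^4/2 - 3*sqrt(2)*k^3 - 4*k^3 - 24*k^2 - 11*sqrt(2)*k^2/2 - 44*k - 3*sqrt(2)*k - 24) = -sqrt(2)*k^4/2 + k^4 - 15*sqrt(2)*k^3/2 - 8*k^3 - 29*k^2 + 25*sqrt(2)*k^2/2 - 24*k - 3*sqrt(2)*k - 24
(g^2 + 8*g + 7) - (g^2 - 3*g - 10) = 11*g + 17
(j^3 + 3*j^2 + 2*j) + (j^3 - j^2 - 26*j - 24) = 2*j^3 + 2*j^2 - 24*j - 24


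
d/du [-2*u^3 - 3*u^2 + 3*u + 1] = -6*u^2 - 6*u + 3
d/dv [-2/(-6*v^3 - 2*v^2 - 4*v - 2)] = (-9*v^2 - 2*v - 2)/(3*v^3 + v^2 + 2*v + 1)^2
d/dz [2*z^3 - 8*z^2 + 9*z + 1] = 6*z^2 - 16*z + 9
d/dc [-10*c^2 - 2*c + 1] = -20*c - 2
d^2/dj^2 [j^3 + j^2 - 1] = 6*j + 2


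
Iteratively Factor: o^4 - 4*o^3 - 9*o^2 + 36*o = (o - 3)*(o^3 - o^2 - 12*o) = (o - 4)*(o - 3)*(o^2 + 3*o) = (o - 4)*(o - 3)*(o + 3)*(o)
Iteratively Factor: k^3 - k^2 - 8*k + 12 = (k + 3)*(k^2 - 4*k + 4) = (k - 2)*(k + 3)*(k - 2)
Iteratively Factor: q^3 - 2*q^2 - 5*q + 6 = (q - 3)*(q^2 + q - 2) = (q - 3)*(q + 2)*(q - 1)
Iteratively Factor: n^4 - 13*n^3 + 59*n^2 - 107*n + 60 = (n - 4)*(n^3 - 9*n^2 + 23*n - 15) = (n - 4)*(n - 1)*(n^2 - 8*n + 15) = (n - 5)*(n - 4)*(n - 1)*(n - 3)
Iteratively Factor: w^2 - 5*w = (w - 5)*(w)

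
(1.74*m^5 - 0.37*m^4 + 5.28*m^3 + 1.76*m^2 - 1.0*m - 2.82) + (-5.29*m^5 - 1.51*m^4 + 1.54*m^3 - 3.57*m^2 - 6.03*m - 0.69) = -3.55*m^5 - 1.88*m^4 + 6.82*m^3 - 1.81*m^2 - 7.03*m - 3.51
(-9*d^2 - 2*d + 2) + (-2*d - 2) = -9*d^2 - 4*d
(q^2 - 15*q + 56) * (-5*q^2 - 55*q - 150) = -5*q^4 + 20*q^3 + 395*q^2 - 830*q - 8400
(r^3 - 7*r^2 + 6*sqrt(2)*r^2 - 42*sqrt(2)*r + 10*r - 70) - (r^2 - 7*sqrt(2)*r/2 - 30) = r^3 - 8*r^2 + 6*sqrt(2)*r^2 - 77*sqrt(2)*r/2 + 10*r - 40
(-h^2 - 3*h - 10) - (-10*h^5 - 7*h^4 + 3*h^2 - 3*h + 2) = 10*h^5 + 7*h^4 - 4*h^2 - 12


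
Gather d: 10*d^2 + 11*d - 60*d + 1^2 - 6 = 10*d^2 - 49*d - 5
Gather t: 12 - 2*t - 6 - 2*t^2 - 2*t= -2*t^2 - 4*t + 6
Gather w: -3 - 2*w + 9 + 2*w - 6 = 0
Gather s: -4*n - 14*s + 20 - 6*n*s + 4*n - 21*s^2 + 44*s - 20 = -21*s^2 + s*(30 - 6*n)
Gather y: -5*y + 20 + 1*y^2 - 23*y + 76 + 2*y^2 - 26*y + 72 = 3*y^2 - 54*y + 168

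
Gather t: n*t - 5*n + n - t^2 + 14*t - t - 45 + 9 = -4*n - t^2 + t*(n + 13) - 36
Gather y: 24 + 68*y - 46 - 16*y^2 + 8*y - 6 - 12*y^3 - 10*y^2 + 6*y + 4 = -12*y^3 - 26*y^2 + 82*y - 24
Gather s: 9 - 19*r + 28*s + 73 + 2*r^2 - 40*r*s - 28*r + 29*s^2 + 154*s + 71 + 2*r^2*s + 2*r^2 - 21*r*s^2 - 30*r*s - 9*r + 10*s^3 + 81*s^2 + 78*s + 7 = 4*r^2 - 56*r + 10*s^3 + s^2*(110 - 21*r) + s*(2*r^2 - 70*r + 260) + 160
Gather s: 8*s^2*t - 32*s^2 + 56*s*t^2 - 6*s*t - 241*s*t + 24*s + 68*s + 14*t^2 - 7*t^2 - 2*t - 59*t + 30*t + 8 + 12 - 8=s^2*(8*t - 32) + s*(56*t^2 - 247*t + 92) + 7*t^2 - 31*t + 12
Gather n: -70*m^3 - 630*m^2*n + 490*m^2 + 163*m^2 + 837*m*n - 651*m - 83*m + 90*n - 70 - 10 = -70*m^3 + 653*m^2 - 734*m + n*(-630*m^2 + 837*m + 90) - 80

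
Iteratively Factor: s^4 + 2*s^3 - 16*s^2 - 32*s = (s - 4)*(s^3 + 6*s^2 + 8*s) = (s - 4)*(s + 2)*(s^2 + 4*s) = s*(s - 4)*(s + 2)*(s + 4)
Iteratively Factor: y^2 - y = (y)*(y - 1)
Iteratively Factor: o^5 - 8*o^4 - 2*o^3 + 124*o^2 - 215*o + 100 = (o - 1)*(o^4 - 7*o^3 - 9*o^2 + 115*o - 100) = (o - 1)*(o + 4)*(o^3 - 11*o^2 + 35*o - 25) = (o - 5)*(o - 1)*(o + 4)*(o^2 - 6*o + 5) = (o - 5)*(o - 1)^2*(o + 4)*(o - 5)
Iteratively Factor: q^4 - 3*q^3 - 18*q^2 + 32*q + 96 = (q + 3)*(q^3 - 6*q^2 + 32) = (q - 4)*(q + 3)*(q^2 - 2*q - 8) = (q - 4)^2*(q + 3)*(q + 2)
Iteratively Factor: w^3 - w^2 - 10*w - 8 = (w + 2)*(w^2 - 3*w - 4) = (w + 1)*(w + 2)*(w - 4)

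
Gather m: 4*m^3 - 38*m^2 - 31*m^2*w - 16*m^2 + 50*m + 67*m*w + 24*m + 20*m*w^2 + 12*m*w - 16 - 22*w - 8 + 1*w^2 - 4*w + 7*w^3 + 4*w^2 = 4*m^3 + m^2*(-31*w - 54) + m*(20*w^2 + 79*w + 74) + 7*w^3 + 5*w^2 - 26*w - 24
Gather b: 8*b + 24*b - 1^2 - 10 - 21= 32*b - 32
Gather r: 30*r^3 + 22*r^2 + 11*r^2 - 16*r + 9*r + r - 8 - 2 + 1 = 30*r^3 + 33*r^2 - 6*r - 9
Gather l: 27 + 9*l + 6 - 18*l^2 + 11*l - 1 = -18*l^2 + 20*l + 32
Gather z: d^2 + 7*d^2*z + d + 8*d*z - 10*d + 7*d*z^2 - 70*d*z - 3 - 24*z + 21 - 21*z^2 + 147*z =d^2 - 9*d + z^2*(7*d - 21) + z*(7*d^2 - 62*d + 123) + 18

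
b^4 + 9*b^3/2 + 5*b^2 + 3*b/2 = b*(b + 1/2)*(b + 1)*(b + 3)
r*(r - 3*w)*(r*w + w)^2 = r^4*w^2 - 3*r^3*w^3 + 2*r^3*w^2 - 6*r^2*w^3 + r^2*w^2 - 3*r*w^3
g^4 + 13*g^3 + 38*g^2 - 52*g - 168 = (g - 2)*(g + 2)*(g + 6)*(g + 7)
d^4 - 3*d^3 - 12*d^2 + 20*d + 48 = (d - 4)*(d - 3)*(d + 2)^2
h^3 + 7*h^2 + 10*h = h*(h + 2)*(h + 5)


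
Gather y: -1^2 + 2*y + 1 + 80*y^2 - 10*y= 80*y^2 - 8*y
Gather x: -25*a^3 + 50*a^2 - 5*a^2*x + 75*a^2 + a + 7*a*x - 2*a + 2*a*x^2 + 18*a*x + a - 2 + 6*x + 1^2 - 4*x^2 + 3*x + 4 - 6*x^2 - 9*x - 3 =-25*a^3 + 125*a^2 + x^2*(2*a - 10) + x*(-5*a^2 + 25*a)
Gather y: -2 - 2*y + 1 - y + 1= -3*y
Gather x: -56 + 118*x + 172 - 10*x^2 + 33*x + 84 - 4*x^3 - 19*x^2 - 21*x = -4*x^3 - 29*x^2 + 130*x + 200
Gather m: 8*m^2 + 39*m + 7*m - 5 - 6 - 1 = 8*m^2 + 46*m - 12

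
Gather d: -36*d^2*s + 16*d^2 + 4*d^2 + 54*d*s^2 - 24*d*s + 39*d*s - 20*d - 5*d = d^2*(20 - 36*s) + d*(54*s^2 + 15*s - 25)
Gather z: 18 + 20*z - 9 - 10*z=10*z + 9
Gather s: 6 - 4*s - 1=5 - 4*s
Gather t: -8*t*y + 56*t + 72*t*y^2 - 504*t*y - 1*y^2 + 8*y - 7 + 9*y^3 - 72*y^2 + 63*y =t*(72*y^2 - 512*y + 56) + 9*y^3 - 73*y^2 + 71*y - 7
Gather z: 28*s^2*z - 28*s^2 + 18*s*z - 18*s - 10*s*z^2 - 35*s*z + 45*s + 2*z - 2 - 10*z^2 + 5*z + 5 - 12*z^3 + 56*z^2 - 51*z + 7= -28*s^2 + 27*s - 12*z^3 + z^2*(46 - 10*s) + z*(28*s^2 - 17*s - 44) + 10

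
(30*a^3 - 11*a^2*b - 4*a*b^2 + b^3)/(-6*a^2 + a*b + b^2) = -5*a + b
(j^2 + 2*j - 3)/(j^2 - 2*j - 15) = (j - 1)/(j - 5)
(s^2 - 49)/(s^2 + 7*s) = (s - 7)/s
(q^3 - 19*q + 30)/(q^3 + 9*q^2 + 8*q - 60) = (q - 3)/(q + 6)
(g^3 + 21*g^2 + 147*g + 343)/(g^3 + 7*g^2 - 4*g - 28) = (g^2 + 14*g + 49)/(g^2 - 4)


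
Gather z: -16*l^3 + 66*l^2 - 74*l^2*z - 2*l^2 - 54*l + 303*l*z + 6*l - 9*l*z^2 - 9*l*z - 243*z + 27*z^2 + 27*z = -16*l^3 + 64*l^2 - 48*l + z^2*(27 - 9*l) + z*(-74*l^2 + 294*l - 216)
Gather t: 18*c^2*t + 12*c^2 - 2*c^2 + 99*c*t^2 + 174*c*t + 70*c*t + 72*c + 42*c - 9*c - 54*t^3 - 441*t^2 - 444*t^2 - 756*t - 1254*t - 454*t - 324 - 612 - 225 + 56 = 10*c^2 + 105*c - 54*t^3 + t^2*(99*c - 885) + t*(18*c^2 + 244*c - 2464) - 1105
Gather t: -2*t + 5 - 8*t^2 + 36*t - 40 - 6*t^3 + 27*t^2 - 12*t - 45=-6*t^3 + 19*t^2 + 22*t - 80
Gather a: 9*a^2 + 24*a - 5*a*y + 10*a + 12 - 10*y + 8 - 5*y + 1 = 9*a^2 + a*(34 - 5*y) - 15*y + 21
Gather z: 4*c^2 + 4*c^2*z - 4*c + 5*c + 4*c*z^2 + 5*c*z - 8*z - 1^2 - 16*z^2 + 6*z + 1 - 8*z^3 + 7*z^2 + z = 4*c^2 + c - 8*z^3 + z^2*(4*c - 9) + z*(4*c^2 + 5*c - 1)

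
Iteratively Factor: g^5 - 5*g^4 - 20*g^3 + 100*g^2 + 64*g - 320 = (g - 5)*(g^4 - 20*g^2 + 64) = (g - 5)*(g - 2)*(g^3 + 2*g^2 - 16*g - 32) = (g - 5)*(g - 2)*(g + 2)*(g^2 - 16) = (g - 5)*(g - 4)*(g - 2)*(g + 2)*(g + 4)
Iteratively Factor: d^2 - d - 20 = (d + 4)*(d - 5)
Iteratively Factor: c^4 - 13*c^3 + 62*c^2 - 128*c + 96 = (c - 4)*(c^3 - 9*c^2 + 26*c - 24) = (c - 4)^2*(c^2 - 5*c + 6) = (c - 4)^2*(c - 2)*(c - 3)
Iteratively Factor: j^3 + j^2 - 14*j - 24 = (j + 2)*(j^2 - j - 12) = (j - 4)*(j + 2)*(j + 3)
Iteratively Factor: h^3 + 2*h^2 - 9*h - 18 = (h + 3)*(h^2 - h - 6) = (h + 2)*(h + 3)*(h - 3)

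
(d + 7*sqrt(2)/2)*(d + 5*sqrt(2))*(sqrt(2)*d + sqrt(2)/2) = sqrt(2)*d^3 + sqrt(2)*d^2/2 + 17*d^2 + 17*d/2 + 35*sqrt(2)*d + 35*sqrt(2)/2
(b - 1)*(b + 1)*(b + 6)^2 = b^4 + 12*b^3 + 35*b^2 - 12*b - 36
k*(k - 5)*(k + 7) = k^3 + 2*k^2 - 35*k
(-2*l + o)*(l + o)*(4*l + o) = -8*l^3 - 6*l^2*o + 3*l*o^2 + o^3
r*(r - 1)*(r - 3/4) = r^3 - 7*r^2/4 + 3*r/4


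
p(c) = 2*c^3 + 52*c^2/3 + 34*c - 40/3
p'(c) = 6*c^2 + 104*c/3 + 34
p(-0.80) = -30.46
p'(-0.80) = 10.11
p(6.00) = 1246.67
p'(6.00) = 458.00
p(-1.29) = -32.64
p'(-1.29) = -0.74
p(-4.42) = 2.32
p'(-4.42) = -2.01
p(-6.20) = -34.50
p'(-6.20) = 49.71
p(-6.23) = -36.01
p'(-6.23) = 50.90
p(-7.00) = -88.00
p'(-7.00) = 85.33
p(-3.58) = -4.67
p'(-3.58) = -13.21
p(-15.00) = -3373.33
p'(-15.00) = 864.00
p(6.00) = 1246.67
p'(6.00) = 458.00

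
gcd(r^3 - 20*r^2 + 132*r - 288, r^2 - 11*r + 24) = r - 8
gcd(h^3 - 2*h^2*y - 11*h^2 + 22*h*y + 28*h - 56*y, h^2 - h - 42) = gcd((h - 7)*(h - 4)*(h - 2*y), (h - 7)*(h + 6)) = h - 7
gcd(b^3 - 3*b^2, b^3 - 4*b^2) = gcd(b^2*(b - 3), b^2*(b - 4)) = b^2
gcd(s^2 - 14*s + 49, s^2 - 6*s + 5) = 1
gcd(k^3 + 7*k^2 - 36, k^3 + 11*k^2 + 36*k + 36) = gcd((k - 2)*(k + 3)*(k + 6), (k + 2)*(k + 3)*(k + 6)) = k^2 + 9*k + 18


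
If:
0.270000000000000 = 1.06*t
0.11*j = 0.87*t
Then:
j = 2.01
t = 0.25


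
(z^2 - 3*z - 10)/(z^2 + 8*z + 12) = (z - 5)/(z + 6)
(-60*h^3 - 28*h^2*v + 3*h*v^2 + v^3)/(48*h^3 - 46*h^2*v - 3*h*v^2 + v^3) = (-10*h^2 - 3*h*v + v^2)/(8*h^2 - 9*h*v + v^2)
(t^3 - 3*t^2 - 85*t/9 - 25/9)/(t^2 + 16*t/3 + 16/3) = (9*t^3 - 27*t^2 - 85*t - 25)/(3*(3*t^2 + 16*t + 16))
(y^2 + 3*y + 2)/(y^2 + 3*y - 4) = (y^2 + 3*y + 2)/(y^2 + 3*y - 4)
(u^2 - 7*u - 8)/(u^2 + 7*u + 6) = (u - 8)/(u + 6)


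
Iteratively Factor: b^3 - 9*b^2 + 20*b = (b - 4)*(b^2 - 5*b) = b*(b - 4)*(b - 5)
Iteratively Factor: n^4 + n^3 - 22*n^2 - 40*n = (n - 5)*(n^3 + 6*n^2 + 8*n) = n*(n - 5)*(n^2 + 6*n + 8) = n*(n - 5)*(n + 2)*(n + 4)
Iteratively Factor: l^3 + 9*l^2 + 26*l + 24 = (l + 4)*(l^2 + 5*l + 6) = (l + 2)*(l + 4)*(l + 3)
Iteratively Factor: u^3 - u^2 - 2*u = (u - 2)*(u^2 + u) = (u - 2)*(u + 1)*(u)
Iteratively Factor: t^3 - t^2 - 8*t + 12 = (t - 2)*(t^2 + t - 6) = (t - 2)^2*(t + 3)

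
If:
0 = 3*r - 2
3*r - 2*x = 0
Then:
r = 2/3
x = 1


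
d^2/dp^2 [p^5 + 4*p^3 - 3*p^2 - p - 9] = 20*p^3 + 24*p - 6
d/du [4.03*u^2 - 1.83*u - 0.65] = 8.06*u - 1.83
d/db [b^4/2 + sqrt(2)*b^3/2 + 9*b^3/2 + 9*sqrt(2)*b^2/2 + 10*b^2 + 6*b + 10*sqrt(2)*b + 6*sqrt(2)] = 2*b^3 + 3*sqrt(2)*b^2/2 + 27*b^2/2 + 9*sqrt(2)*b + 20*b + 6 + 10*sqrt(2)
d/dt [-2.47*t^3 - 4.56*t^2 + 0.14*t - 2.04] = -7.41*t^2 - 9.12*t + 0.14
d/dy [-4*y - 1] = -4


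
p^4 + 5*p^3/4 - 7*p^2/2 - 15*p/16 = p*(p - 3/2)*(p + 1/4)*(p + 5/2)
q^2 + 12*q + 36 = (q + 6)^2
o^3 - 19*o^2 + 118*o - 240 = (o - 8)*(o - 6)*(o - 5)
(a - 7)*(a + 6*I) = a^2 - 7*a + 6*I*a - 42*I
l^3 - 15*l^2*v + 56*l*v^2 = l*(l - 8*v)*(l - 7*v)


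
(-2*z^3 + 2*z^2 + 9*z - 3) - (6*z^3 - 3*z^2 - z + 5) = -8*z^3 + 5*z^2 + 10*z - 8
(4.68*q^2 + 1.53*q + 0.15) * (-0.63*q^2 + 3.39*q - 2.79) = -2.9484*q^4 + 14.9013*q^3 - 7.965*q^2 - 3.7602*q - 0.4185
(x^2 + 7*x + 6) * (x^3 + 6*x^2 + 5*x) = x^5 + 13*x^4 + 53*x^3 + 71*x^2 + 30*x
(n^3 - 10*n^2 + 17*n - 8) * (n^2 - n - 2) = n^5 - 11*n^4 + 25*n^3 - 5*n^2 - 26*n + 16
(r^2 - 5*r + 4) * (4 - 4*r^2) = -4*r^4 + 20*r^3 - 12*r^2 - 20*r + 16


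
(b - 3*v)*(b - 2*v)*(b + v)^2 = b^4 - 3*b^3*v - 3*b^2*v^2 + 7*b*v^3 + 6*v^4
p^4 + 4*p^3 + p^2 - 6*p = p*(p - 1)*(p + 2)*(p + 3)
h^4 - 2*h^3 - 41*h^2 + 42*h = h*(h - 7)*(h - 1)*(h + 6)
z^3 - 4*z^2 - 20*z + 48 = (z - 6)*(z - 2)*(z + 4)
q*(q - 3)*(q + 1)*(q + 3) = q^4 + q^3 - 9*q^2 - 9*q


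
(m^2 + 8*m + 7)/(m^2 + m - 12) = (m^2 + 8*m + 7)/(m^2 + m - 12)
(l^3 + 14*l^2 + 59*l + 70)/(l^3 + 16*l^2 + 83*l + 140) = (l + 2)/(l + 4)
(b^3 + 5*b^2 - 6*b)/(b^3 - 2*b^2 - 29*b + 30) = b*(b + 6)/(b^2 - b - 30)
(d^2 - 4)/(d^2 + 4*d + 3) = (d^2 - 4)/(d^2 + 4*d + 3)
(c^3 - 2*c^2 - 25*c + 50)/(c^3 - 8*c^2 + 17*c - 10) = (c + 5)/(c - 1)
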